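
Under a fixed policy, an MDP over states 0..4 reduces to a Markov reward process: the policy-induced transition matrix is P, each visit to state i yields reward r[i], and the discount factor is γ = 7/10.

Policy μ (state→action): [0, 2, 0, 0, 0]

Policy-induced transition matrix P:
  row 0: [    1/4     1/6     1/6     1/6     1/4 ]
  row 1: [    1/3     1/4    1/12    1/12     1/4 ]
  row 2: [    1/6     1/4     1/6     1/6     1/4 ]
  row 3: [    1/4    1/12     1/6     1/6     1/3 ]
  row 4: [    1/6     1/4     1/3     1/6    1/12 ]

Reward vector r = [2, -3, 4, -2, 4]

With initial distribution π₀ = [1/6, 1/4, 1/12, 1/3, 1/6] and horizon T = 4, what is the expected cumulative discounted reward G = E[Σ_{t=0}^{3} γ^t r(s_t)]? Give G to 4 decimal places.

t=0: π = [0.1667, 0.2500, 0.0833, 0.3333, 0.1667], E[r] = -0.0833, γ^t·E[r] = -0.083333, running G = -0.083333
t=1: π = [0.2500, 0.1806, 0.1736, 0.1458, 0.2500], E[r] = 1.3611, γ^t·E[r] = 0.952778, running G = 0.869444
t=2: π = [0.2297, 0.2049, 0.1933, 0.1516, 0.2205], E[r] = 1.1968, γ^t·E[r] = 0.586412, running G = 1.455856
t=3: π = [0.2326, 0.2056, 0.1863, 0.1496, 0.2259], E[r] = 1.1982, γ^t·E[r] = 0.410968, running G = 1.866825

G = 1.8668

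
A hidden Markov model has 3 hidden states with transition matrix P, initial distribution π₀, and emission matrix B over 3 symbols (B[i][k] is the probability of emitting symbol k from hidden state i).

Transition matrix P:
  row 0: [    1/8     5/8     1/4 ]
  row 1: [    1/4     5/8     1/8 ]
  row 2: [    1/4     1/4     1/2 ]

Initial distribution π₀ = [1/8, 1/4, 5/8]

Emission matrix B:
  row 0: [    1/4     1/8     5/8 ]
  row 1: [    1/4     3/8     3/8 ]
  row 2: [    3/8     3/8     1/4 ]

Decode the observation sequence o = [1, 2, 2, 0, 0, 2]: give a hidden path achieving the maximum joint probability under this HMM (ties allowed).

t=0: δ = [1.562e-02, 9.375e-02, 2.344e-01]  (obs o_0=1)
t=1: δ = [3.662e-02, 2.197e-02, 2.930e-02]  ψ = [2, 1, 2]  (obs o_1=2)
t=2: δ = [4.578e-03, 8.583e-03, 3.662e-03]  ψ = [2, 0, 2]  (obs o_2=2)
t=3: δ = [5.364e-04, 1.341e-03, 6.866e-04]  ψ = [1, 1, 2]  (obs o_3=0)
t=4: δ = [8.382e-05, 2.095e-04, 1.287e-04]  ψ = [1, 1, 2]  (obs o_4=0)
t=5: δ = [3.274e-05, 4.911e-05, 1.609e-05]  ψ = [1, 1, 2]  (obs o_5=2)
backtrack: best end state = 1; path = [2, 0, 1, 1, 1, 1]

path = [2, 0, 1, 1, 1, 1]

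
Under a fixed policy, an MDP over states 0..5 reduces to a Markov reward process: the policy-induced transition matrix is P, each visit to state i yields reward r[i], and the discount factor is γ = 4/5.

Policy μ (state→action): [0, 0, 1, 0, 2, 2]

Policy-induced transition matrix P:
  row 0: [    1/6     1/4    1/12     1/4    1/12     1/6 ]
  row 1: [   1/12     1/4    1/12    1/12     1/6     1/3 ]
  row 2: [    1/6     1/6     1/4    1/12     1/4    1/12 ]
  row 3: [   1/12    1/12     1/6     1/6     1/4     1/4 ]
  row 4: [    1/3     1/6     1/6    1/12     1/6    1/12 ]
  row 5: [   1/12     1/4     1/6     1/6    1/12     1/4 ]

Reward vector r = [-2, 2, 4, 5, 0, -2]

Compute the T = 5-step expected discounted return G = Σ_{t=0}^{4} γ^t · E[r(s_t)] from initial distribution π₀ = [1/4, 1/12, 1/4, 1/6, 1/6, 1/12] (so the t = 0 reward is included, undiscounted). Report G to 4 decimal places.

G = 3.7295

t=0: π = [0.2500, 0.0833, 0.2500, 0.1667, 0.1667, 0.0833], E[r] = 1.3333, γ^t·E[r] = 1.333333, running G = 1.333333
t=1: π = [0.1667, 0.1875, 0.1597, 0.1458, 0.1736, 0.1667], E[r] = 1.0764, γ^t·E[r] = 0.861111, running G = 2.194444
t=2: π = [0.1539, 0.1979, 0.1505, 0.1372, 0.1644, 0.1962], E[r] = 0.9832, γ^t·E[r] = 0.629259, running G = 2.823704
t=3: π = [0.1498, 0.2009, 0.1499, 0.1368, 0.1615, 0.2012], E[r] = 0.9832, γ^t·E[r] = 0.503407, running G = 3.327111
t=4: π = [0.1487, 0.2013, 0.1499, 0.1365, 0.1613, 0.2024], E[r] = 0.9825, γ^t·E[r] = 0.402423, running G = 3.729534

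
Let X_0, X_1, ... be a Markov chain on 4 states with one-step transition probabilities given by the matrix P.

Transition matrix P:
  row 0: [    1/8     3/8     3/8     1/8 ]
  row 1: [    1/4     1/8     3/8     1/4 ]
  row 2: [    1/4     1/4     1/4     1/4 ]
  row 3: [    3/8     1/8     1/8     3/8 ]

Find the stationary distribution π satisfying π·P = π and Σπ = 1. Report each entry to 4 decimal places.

π = [0.2500, 0.2222, 0.2778, 0.2500]

Balance equations π_j = Σ_i π_i·P[i][j]:
  π_0 = 1/8·π_0 + 1/4·π_1 + 1/4·π_2 + 3/8·π_3
  π_1 = 3/8·π_0 + 1/8·π_1 + 1/4·π_2 + 1/8·π_3
  π_2 = 3/8·π_0 + 3/8·π_1 + 1/4·π_2 + 1/8·π_3
  normalize: π_0 + π_1 + π_2 + π_3 = 1
Solving the linear system gives exactly π = [1/4, 2/9, 5/18, 1/4].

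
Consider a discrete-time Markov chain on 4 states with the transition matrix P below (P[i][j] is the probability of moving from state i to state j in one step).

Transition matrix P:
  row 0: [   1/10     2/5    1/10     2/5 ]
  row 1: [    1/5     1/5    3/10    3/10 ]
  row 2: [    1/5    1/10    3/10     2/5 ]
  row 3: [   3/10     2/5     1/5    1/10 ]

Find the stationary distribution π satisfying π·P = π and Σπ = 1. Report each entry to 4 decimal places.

Balance equations π_j = Σ_i π_i·P[i][j]:
  π_0 = 1/10·π_0 + 1/5·π_1 + 1/5·π_2 + 3/10·π_3
  π_1 = 2/5·π_0 + 1/5·π_1 + 1/10·π_2 + 2/5·π_3
  π_2 = 1/10·π_0 + 3/10·π_1 + 3/10·π_2 + 1/5·π_3
  normalize: π_0 + π_1 + π_2 + π_3 = 1
Solving the linear system gives exactly π = [275/1323, 365/1323, 304/1323, 379/1323].

π = [0.2079, 0.2759, 0.2298, 0.2865]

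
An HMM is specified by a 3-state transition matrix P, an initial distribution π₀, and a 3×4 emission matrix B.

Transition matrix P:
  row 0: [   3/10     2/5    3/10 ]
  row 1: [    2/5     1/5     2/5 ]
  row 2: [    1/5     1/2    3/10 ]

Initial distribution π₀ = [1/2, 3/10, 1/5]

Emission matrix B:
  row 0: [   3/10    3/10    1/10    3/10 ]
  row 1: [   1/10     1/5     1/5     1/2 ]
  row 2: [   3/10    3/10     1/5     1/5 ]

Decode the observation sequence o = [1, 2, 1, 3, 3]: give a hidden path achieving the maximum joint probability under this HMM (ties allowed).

path = [0, 1, 2, 1, 0]

t=0: δ = [1.500e-01, 6.000e-02, 6.000e-02]  (obs o_0=1)
t=1: δ = [4.500e-03, 1.200e-02, 9.000e-03]  ψ = [0, 0, 0]  (obs o_1=2)
t=2: δ = [1.440e-03, 9.000e-04, 1.440e-03]  ψ = [1, 2, 1]  (obs o_2=1)
t=3: δ = [1.296e-04, 3.600e-04, 8.640e-05]  ψ = [0, 2, 0]  (obs o_3=3)
t=4: δ = [4.320e-05, 3.600e-05, 2.880e-05]  ψ = [1, 1, 1]  (obs o_4=3)
backtrack: best end state = 0; path = [0, 1, 2, 1, 0]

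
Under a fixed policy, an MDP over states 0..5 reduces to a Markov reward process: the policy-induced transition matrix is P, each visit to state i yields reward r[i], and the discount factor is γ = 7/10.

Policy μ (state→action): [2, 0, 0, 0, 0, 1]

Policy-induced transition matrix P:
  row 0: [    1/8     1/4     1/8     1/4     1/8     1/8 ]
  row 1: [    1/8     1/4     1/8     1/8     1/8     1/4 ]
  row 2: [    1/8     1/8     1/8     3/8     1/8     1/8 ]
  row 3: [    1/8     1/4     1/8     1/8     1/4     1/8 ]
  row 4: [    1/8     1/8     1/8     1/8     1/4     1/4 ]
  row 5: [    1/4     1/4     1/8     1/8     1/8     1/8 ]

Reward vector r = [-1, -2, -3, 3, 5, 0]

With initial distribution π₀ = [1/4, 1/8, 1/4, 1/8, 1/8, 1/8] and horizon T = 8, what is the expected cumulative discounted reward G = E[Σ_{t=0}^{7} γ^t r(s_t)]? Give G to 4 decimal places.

t=0: π = [0.2500, 0.1250, 0.2500, 0.1250, 0.1250, 0.1250], E[r] = -0.2500, γ^t·E[r] = -0.250000, running G = -0.250000
t=1: π = [0.1406, 0.2031, 0.1250, 0.2188, 0.1563, 0.1563], E[r] = 0.5156, γ^t·E[r] = 0.360938, running G = 0.110938
t=2: π = [0.1445, 0.2148, 0.1250, 0.1738, 0.1719, 0.1699], E[r] = 0.4316, γ^t·E[r] = 0.211504, running G = 0.322441
t=3: π = [0.1462, 0.2129, 0.1250, 0.1743, 0.1682, 0.1733], E[r] = 0.4170, γ^t·E[r] = 0.143028, running G = 0.465470
t=4: π = [0.1467, 0.2133, 0.1250, 0.1745, 0.1678, 0.1726], E[r] = 0.4143, γ^t·E[r] = 0.099475, running G = 0.564945
t=5: π = [0.1466, 0.2134, 0.1250, 0.1746, 0.1678, 0.1726], E[r] = 0.4143, γ^t·E[r] = 0.069638, running G = 0.634583
t=6: π = [0.1466, 0.2134, 0.1250, 0.1746, 0.1678, 0.1726], E[r] = 0.4143, γ^t·E[r] = 0.048744, running G = 0.683327
t=7: π = [0.1466, 0.2134, 0.1250, 0.1746, 0.1678, 0.1726], E[r] = 0.4143, γ^t·E[r] = 0.034121, running G = 0.717448

G = 0.7174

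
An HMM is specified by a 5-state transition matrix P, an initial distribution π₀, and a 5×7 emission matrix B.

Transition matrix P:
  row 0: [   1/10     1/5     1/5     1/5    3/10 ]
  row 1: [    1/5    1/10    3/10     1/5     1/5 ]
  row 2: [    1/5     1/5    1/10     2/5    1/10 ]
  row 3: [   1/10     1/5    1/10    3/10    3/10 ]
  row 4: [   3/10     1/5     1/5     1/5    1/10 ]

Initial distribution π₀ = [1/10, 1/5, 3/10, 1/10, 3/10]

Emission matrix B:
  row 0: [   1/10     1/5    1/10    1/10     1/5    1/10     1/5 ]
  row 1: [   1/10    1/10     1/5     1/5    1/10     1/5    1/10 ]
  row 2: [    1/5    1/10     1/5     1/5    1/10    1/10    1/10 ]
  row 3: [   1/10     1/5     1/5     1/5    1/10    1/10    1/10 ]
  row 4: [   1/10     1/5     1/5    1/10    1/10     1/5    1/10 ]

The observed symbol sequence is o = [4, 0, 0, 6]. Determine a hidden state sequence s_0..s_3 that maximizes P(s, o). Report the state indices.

path = [2, 3, 4, 0]

t=0: δ = [2.000e-02, 2.000e-02, 3.000e-02, 1.000e-02, 3.000e-02]  (obs o_0=4)
t=1: δ = [9.000e-04, 6.000e-04, 1.200e-03, 1.200e-03, 6.000e-04]  ψ = [4, 2, 1, 2, 0]  (obs o_1=0)
t=2: δ = [2.400e-05, 2.400e-05, 3.600e-05, 4.800e-05, 3.600e-05]  ψ = [2, 2, 0, 2, 3]  (obs o_2=0)
t=3: δ = [2.160e-06, 9.600e-07, 7.200e-07, 1.440e-06, 1.440e-06]  ψ = [4, 3, 1, 2, 3]  (obs o_3=6)
backtrack: best end state = 0; path = [2, 3, 4, 0]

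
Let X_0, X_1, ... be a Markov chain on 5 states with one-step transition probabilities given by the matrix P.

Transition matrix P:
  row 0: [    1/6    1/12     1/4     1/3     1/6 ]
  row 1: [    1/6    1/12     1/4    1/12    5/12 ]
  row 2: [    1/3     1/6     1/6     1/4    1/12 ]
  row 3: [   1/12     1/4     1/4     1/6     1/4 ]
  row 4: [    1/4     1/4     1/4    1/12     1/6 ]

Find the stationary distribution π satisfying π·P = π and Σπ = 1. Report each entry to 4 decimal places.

Balance equations π_j = Σ_i π_i·P[i][j]:
  π_0 = 1/6·π_0 + 1/6·π_1 + 1/3·π_2 + 1/12·π_3 + 1/4·π_4
  π_1 = 1/12·π_0 + 1/12·π_1 + 1/6·π_2 + 1/4·π_3 + 1/4·π_4
  π_2 = 1/4·π_0 + 1/4·π_1 + 1/6·π_2 + 1/4·π_3 + 1/4·π_4
  π_3 = 1/3·π_0 + 1/12·π_1 + 1/4·π_2 + 1/6·π_3 + 1/12·π_4
  normalize: π_0 + π_1 + π_2 + π_3 + π_4 = 1
Solving the linear system gives exactly π = [1385/6708, 1129/6708, 3/13, 423/2236, 459/2236].

π = [0.2065, 0.1683, 0.2308, 0.1892, 0.2053]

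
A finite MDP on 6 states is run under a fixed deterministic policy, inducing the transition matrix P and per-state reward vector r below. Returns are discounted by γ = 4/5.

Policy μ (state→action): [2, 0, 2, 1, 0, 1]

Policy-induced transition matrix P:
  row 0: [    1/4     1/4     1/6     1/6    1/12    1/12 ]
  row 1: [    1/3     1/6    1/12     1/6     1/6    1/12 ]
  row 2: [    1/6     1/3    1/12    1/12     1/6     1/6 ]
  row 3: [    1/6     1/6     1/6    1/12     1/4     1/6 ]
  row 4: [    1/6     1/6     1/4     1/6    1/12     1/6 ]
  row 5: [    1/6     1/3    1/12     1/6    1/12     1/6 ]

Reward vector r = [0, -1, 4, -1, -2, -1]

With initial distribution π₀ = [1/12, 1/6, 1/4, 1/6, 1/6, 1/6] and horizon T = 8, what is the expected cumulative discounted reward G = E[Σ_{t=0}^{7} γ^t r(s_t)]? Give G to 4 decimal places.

t=0: π = [0.0833, 0.1667, 0.2500, 0.1667, 0.1667, 0.1667], E[r] = 0.1667, γ^t·E[r] = 0.166667, running G = 0.166667
t=1: π = [0.2014, 0.2431, 0.1319, 0.1319, 0.1458, 0.1458], E[r] = -0.2847, γ^t·E[r] = -0.227778, running G = -0.061111
t=2: π = [0.2240, 0.2297, 0.1354, 0.1447, 0.1366, 0.1296], E[r] = -0.2355, γ^t·E[r] = -0.150741, running G = -0.211852
t=3: π = [0.2236, 0.2295, 0.1368, 0.1433, 0.1379, 0.1289], E[r] = -0.2302, γ^t·E[r] = -0.117852, running G = -0.329704
t=4: π = [0.2236, 0.2296, 0.1369, 0.1433, 0.1377, 0.1289], E[r] = -0.2297, γ^t·E[r] = -0.094100, running G = -0.423804
t=5: π = [0.2236, 0.2296, 0.1369, 0.1433, 0.1378, 0.1289], E[r] = -0.2299, γ^t·E[r] = -0.075327, running G = -0.499131
t=6: π = [0.2236, 0.2296, 0.1369, 0.1433, 0.1378, 0.1289], E[r] = -0.2299, γ^t·E[r] = -0.060257, running G = -0.559389
t=7: π = [0.2236, 0.2296, 0.1369, 0.1433, 0.1378, 0.1289], E[r] = -0.2299, γ^t·E[r] = -0.048206, running G = -0.607595

G = -0.6076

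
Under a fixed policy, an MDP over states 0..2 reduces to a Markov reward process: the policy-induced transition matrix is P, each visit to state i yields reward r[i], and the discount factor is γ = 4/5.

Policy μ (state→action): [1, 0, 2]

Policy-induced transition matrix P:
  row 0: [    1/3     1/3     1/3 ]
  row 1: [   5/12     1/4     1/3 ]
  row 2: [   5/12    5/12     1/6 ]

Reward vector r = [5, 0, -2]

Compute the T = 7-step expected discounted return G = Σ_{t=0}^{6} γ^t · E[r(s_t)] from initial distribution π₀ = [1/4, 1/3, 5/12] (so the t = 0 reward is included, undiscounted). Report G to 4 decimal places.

G = 4.4788

t=0: π = [0.2500, 0.3333, 0.4167], E[r] = 0.4167, γ^t·E[r] = 0.416667, running G = 0.416667
t=1: π = [0.3958, 0.3403, 0.2639], E[r] = 1.4514, γ^t·E[r] = 1.161111, running G = 1.577778
t=2: π = [0.3837, 0.3270, 0.2894], E[r] = 1.3397, γ^t·E[r] = 0.857407, running G = 2.435185
t=3: π = [0.3847, 0.3302, 0.2851], E[r] = 1.3533, γ^t·E[r] = 0.692864, running G = 3.128049
t=4: π = [0.3846, 0.3296, 0.2858], E[r] = 1.3514, γ^t·E[r] = 0.553539, running G = 3.681588
t=5: π = [0.3846, 0.3297, 0.2857], E[r] = 1.3517, γ^t·E[r] = 0.442920, running G = 4.124509
t=6: π = [0.3846, 0.3297, 0.2857], E[r] = 1.3516, γ^t·E[r] = 0.354325, running G = 4.478834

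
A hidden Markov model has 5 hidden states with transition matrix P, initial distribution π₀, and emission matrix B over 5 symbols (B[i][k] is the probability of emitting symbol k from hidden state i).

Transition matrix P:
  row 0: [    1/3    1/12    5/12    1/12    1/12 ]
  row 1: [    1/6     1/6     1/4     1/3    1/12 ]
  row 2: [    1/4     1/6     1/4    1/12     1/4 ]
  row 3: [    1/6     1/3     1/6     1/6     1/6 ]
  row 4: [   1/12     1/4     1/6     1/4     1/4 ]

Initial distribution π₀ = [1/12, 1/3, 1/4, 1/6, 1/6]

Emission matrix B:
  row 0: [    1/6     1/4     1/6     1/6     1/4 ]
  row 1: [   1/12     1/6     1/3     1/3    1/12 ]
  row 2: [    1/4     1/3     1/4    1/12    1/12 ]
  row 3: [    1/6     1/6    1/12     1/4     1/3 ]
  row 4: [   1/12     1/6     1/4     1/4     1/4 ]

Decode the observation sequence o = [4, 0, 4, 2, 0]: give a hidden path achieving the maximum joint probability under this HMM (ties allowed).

path = [3, 1, 3, 1, 2]

t=0: δ = [2.083e-02, 2.778e-02, 2.083e-02, 5.556e-02, 4.167e-02]  (obs o_0=4)
t=1: δ = [1.543e-03, 1.543e-03, 2.315e-03, 1.736e-03, 8.681e-04]  ψ = [3, 3, 3, 4, 4]  (obs o_1=0)
t=2: δ = [1.447e-04, 4.823e-05, 5.358e-05, 1.715e-04, 1.447e-04]  ψ = [2, 3, 0, 1, 2]  (obs o_2=4)
t=3: δ = [8.038e-06, 1.905e-05, 1.507e-05, 3.014e-06, 9.042e-06]  ψ = [0, 3, 0, 4, 4]  (obs o_3=2)
t=4: δ = [6.279e-07, 2.646e-07, 1.191e-06, 1.058e-06, 3.140e-07]  ψ = [2, 1, 1, 1, 2]  (obs o_4=0)
backtrack: best end state = 2; path = [3, 1, 3, 1, 2]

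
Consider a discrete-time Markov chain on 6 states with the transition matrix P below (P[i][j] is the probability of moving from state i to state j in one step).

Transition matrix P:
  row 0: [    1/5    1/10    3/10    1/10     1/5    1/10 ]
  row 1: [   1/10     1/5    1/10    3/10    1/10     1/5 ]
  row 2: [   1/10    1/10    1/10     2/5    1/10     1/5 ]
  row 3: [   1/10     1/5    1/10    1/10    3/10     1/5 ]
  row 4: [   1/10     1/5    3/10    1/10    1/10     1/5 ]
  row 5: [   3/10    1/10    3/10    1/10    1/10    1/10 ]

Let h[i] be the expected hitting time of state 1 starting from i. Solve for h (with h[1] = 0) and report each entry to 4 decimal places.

h = [7.5226, 0.0000, 7.3881, 6.7362, 6.8449, 7.5904]

First-step conditioning: h[1] = 0; for i ≠ 1, h[i] = 1 + Σ_k P[i][k]·h[k].
  h[0] = 1 + 1/5·h[0] + 3/10·h[2] + 1/10·h[3] + 1/5·h[4] + 1/10·h[5]
  h[2] = 1 + 1/10·h[0] + 1/10·h[2] + 2/5·h[3] + 1/10·h[4] + 1/5·h[5]
  h[3] = 1 + 1/10·h[0] + 1/10·h[2] + 1/10·h[3] + 3/10·h[4] + 1/5·h[5]
  h[4] = 1 + 1/10·h[0] + 3/10·h[2] + 1/10·h[3] + 1/10·h[4] + 1/5·h[5]
  h[5] = 1 + 3/10·h[0] + 3/10·h[2] + 1/10·h[3] + 1/10·h[4] + 1/10·h[5]
Solving the 5×5 linear system over states ≠ 1 gives exactly h = [4995/664, 0, 8585/1162, 15655/2324, 4545/664, 630/83] (h[1] = 0 is the target).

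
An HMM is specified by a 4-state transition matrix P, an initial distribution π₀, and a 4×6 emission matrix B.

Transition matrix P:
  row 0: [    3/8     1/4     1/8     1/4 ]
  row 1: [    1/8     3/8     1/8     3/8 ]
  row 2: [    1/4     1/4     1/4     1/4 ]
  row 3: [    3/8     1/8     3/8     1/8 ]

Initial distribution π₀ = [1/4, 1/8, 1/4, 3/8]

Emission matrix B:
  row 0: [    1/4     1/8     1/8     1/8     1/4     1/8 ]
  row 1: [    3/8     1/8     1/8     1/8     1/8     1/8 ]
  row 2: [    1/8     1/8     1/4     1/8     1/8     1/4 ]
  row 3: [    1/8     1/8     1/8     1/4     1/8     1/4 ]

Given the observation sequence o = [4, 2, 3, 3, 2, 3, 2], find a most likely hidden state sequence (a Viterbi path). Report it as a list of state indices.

t=0: δ = [6.250e-02, 1.562e-02, 3.125e-02, 4.688e-02]  (obs o_0=4)
t=1: δ = [2.930e-03, 1.953e-03, 4.395e-03, 1.953e-03]  ψ = [0, 0, 3, 0]  (obs o_1=2)
t=2: δ = [1.373e-04, 1.373e-04, 1.373e-04, 2.747e-04]  ψ = [0, 2, 2, 2]  (obs o_2=3)
t=3: δ = [1.287e-05, 6.437e-06, 1.287e-05, 1.287e-05]  ψ = [3, 1, 3, 1]  (obs o_3=3)
t=4: δ = [6.035e-07, 4.023e-07, 1.207e-06, 4.023e-07]  ψ = [0, 0, 3, 0]  (obs o_4=2)
t=5: δ = [3.772e-08, 3.772e-08, 3.772e-08, 7.544e-08]  ψ = [2, 2, 2, 2]  (obs o_5=3)
t=6: δ = [3.536e-09, 1.768e-09, 7.072e-09, 1.768e-09]  ψ = [3, 1, 3, 1]  (obs o_6=2)
backtrack: best end state = 2; path = [3, 2, 1, 3, 2, 3, 2]

path = [3, 2, 1, 3, 2, 3, 2]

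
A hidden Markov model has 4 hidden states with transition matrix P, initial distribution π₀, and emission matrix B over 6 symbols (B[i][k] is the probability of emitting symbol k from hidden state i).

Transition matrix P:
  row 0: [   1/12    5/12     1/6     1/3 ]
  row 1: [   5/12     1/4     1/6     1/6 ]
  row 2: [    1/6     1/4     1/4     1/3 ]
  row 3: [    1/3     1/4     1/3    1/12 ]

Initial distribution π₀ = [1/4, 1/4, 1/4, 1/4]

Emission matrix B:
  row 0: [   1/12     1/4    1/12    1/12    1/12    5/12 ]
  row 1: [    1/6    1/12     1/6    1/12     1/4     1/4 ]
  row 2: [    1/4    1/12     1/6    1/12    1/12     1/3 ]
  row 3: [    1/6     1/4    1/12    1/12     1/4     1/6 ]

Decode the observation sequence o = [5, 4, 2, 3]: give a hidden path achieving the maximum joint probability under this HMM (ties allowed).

path = [0, 1, 1, 0]

t=0: δ = [1.042e-01, 6.250e-02, 8.333e-02, 4.167e-02]  (obs o_0=5)
t=1: δ = [2.170e-03, 1.085e-02, 1.736e-03, 8.681e-03]  ψ = [1, 0, 2, 0]  (obs o_1=4)
t=2: δ = [3.768e-04, 4.521e-04, 4.823e-04, 1.507e-04]  ψ = [1, 1, 3, 1]  (obs o_2=2)
t=3: δ = [1.570e-05, 1.308e-05, 1.005e-05, 1.340e-05]  ψ = [1, 0, 2, 2]  (obs o_3=3)
backtrack: best end state = 0; path = [0, 1, 1, 0]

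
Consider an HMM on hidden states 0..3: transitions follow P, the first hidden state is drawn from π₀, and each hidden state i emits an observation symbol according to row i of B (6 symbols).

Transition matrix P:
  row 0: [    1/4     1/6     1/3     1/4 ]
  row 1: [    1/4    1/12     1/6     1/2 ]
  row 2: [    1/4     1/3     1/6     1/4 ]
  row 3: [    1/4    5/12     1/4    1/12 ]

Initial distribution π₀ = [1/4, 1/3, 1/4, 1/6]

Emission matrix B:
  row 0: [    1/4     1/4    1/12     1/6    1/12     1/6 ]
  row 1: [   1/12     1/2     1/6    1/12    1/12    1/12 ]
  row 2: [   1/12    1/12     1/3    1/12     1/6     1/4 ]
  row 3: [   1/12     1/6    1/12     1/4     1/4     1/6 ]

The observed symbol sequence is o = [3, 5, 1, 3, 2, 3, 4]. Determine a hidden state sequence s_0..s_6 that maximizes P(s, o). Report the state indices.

path = [0, 2, 1, 3, 1, 3, 2]

t=0: δ = [4.167e-02, 2.778e-02, 2.083e-02, 4.167e-02]  (obs o_0=3)
t=1: δ = [1.736e-03, 1.447e-03, 3.472e-03, 2.315e-03]  ψ = [0, 3, 0, 1]  (obs o_1=5)
t=2: δ = [2.170e-04, 5.787e-04, 4.823e-05, 1.447e-04]  ψ = [2, 2, 0, 2]  (obs o_2=1)
t=3: δ = [2.411e-05, 5.023e-06, 8.038e-06, 7.234e-05]  ψ = [1, 3, 1, 1]  (obs o_3=3)
t=4: δ = [1.507e-06, 5.023e-06, 6.028e-06, 5.023e-07]  ψ = [3, 3, 3, 0]  (obs o_4=2)
t=5: δ = [2.512e-07, 1.674e-07, 8.372e-08, 6.279e-07]  ψ = [2, 2, 2, 1]  (obs o_5=3)
t=6: δ = [1.308e-08, 2.180e-08, 2.616e-08, 2.093e-08]  ψ = [3, 3, 3, 1]  (obs o_6=4)
backtrack: best end state = 2; path = [0, 2, 1, 3, 1, 3, 2]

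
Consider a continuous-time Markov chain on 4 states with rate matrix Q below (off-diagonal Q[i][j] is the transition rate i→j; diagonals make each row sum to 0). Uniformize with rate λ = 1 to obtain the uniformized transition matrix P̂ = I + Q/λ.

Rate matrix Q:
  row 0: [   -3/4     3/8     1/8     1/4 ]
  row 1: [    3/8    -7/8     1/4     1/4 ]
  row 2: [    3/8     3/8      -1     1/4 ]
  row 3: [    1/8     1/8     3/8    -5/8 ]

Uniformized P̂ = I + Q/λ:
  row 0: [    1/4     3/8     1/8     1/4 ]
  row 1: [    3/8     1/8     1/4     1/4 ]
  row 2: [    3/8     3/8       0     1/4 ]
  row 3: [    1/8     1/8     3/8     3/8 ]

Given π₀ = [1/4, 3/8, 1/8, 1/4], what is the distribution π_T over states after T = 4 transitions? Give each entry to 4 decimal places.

π = [0.2698, 0.2433, 0.2012, 0.2857]

t=0: π = [0.2500, 0.3750, 0.1250, 0.2500]
t=1: π = [0.2813, 0.2188, 0.2188, 0.2813]
t=2: π = [0.2695, 0.2500, 0.1953, 0.2852]
t=3: π = [0.2700, 0.2412, 0.2031, 0.2856]
t=4: π = [0.2698, 0.2433, 0.2012, 0.2857]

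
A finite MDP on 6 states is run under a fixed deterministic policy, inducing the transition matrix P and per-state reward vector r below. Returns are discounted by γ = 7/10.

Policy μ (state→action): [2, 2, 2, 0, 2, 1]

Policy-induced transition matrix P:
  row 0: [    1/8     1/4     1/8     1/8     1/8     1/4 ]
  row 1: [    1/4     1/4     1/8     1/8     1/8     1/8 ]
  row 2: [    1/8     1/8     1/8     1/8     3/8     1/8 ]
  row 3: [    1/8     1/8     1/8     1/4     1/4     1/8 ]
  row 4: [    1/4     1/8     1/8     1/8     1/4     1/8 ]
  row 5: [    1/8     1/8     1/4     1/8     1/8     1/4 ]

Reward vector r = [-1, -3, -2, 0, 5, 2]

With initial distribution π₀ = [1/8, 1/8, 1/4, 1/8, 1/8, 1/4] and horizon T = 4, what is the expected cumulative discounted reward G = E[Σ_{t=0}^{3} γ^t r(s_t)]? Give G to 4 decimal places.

t=0: π = [0.1250, 0.1250, 0.2500, 0.1250, 0.1250, 0.2500], E[r] = 0.1250, γ^t·E[r] = 0.125000, running G = 0.125000
t=1: π = [0.1563, 0.1563, 0.1563, 0.1406, 0.2188, 0.1719], E[r] = 0.5000, γ^t·E[r] = 0.350000, running G = 0.475000
t=2: π = [0.1719, 0.1641, 0.1465, 0.1426, 0.2090, 0.1660], E[r] = 0.4199, γ^t·E[r] = 0.205762, running G = 0.680762
t=3: π = [0.1716, 0.1670, 0.1458, 0.1428, 0.2056, 0.1672], E[r] = 0.3982, γ^t·E[r] = 0.136580, running G = 0.817342

G = 0.8173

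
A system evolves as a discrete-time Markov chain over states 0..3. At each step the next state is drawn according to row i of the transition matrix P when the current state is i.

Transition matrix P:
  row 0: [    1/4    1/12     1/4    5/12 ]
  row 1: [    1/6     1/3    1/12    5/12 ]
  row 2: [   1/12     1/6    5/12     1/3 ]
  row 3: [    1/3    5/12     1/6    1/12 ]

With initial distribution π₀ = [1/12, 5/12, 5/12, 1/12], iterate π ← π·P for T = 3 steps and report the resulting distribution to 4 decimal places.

π = [0.2130, 0.2654, 0.2160, 0.3056]

t=0: π = [0.0833, 0.4167, 0.4167, 0.0833]
t=1: π = [0.1528, 0.2500, 0.2431, 0.3542]
t=2: π = [0.2182, 0.2841, 0.2193, 0.2784]
t=3: π = [0.2130, 0.2654, 0.2160, 0.3056]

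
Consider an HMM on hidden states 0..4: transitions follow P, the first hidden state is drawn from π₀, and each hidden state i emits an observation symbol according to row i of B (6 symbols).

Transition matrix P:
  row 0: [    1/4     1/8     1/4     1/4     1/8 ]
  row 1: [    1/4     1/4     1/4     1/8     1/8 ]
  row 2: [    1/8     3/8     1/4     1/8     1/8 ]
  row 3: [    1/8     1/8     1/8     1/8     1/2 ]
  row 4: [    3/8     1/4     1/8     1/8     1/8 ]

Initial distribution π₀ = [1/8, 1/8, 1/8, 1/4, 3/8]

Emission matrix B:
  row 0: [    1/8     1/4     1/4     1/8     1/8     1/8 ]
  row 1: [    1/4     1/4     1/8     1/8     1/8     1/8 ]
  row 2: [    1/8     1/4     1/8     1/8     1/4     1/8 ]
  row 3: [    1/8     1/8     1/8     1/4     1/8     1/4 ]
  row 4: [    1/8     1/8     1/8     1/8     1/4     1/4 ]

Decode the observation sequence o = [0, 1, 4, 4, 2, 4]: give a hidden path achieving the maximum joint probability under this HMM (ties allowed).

t=0: δ = [1.562e-02, 3.125e-02, 1.562e-02, 3.125e-02, 4.688e-02]  (obs o_0=0)
t=1: δ = [4.395e-03, 2.930e-03, 1.953e-03, 7.324e-04, 1.953e-03]  ψ = [4, 4, 1, 4, 3]  (obs o_1=1)
t=2: δ = [1.373e-04, 9.155e-05, 2.747e-04, 1.373e-04, 1.373e-04]  ψ = [0, 1, 0, 0, 0]  (obs o_2=4)
t=3: δ = [6.437e-06, 1.287e-05, 1.717e-05, 4.292e-06, 1.717e-05]  ψ = [4, 2, 2, 0, 3]  (obs o_3=4)
t=4: δ = [1.609e-06, 8.047e-07, 5.364e-07, 2.682e-07, 2.682e-07]  ψ = [4, 2, 2, 2, 2]  (obs o_4=2)
t=5: δ = [5.029e-08, 2.515e-08, 1.006e-07, 5.029e-08, 5.029e-08]  ψ = [0, 0, 0, 0, 0]  (obs o_5=4)
backtrack: best end state = 2; path = [4, 0, 3, 4, 0, 2]

path = [4, 0, 3, 4, 0, 2]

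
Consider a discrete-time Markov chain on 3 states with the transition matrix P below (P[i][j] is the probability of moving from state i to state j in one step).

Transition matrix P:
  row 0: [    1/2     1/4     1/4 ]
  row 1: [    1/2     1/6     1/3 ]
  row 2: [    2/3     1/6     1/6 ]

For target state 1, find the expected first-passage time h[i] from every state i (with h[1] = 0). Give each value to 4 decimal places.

First-step conditioning: h[1] = 0; for i ≠ 1, h[i] = 1 + Σ_k P[i][k]·h[k].
  h[0] = 1 + 1/2·h[0] + 1/4·h[2]
  h[2] = 1 + 2/3·h[0] + 1/6·h[2]
Solving the 2×2 linear system over states ≠ 1 gives exactly h = [13/3, 0, 14/3] (h[1] = 0 is the target).

h = [4.3333, 0.0000, 4.6667]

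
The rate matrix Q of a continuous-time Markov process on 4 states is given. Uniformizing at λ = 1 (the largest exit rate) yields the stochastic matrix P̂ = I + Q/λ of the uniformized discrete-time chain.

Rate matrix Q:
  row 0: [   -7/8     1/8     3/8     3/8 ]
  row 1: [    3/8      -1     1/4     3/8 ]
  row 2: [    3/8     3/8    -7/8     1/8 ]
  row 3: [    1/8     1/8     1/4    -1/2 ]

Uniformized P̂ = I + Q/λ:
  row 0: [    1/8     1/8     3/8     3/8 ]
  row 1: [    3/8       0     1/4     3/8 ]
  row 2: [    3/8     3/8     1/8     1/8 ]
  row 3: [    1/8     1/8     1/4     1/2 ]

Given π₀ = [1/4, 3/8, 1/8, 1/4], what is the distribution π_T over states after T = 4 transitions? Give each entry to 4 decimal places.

π = [0.2278, 0.1660, 0.2481, 0.3581]

t=0: π = [0.2500, 0.3750, 0.1250, 0.2500]
t=1: π = [0.2500, 0.1094, 0.2656, 0.3750]
t=2: π = [0.2188, 0.1777, 0.2480, 0.3555]
t=3: π = [0.2314, 0.1648, 0.2463, 0.3574]
t=4: π = [0.2278, 0.1660, 0.2481, 0.3581]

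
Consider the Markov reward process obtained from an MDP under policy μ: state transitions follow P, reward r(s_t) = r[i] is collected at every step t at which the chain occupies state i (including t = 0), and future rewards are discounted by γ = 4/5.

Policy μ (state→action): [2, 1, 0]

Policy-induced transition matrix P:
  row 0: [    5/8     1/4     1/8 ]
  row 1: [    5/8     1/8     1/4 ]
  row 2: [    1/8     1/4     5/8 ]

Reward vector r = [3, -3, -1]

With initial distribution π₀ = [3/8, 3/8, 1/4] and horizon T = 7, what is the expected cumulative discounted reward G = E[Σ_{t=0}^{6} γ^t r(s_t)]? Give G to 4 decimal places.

G = 1.2004

t=0: π = [0.3750, 0.3750, 0.2500], E[r] = -0.2500, γ^t·E[r] = -0.250000, running G = -0.250000
t=1: π = [0.5000, 0.2031, 0.2969], E[r] = 0.5938, γ^t·E[r] = 0.475000, running G = 0.225000
t=2: π = [0.4766, 0.2246, 0.2988], E[r] = 0.4570, γ^t·E[r] = 0.292500, running G = 0.517500
t=3: π = [0.4756, 0.2219, 0.3025], E[r] = 0.4585, γ^t·E[r] = 0.234750, running G = 0.752250
t=4: π = [0.4738, 0.2223, 0.3040], E[r] = 0.4505, γ^t·E[r] = 0.184525, running G = 0.936775
t=5: π = [0.4730, 0.2222, 0.3048], E[r] = 0.4476, γ^t·E[r] = 0.146668, running G = 1.083443
t=6: π = [0.4726, 0.2222, 0.3052], E[r] = 0.4460, γ^t·E[r] = 0.116917, running G = 1.200360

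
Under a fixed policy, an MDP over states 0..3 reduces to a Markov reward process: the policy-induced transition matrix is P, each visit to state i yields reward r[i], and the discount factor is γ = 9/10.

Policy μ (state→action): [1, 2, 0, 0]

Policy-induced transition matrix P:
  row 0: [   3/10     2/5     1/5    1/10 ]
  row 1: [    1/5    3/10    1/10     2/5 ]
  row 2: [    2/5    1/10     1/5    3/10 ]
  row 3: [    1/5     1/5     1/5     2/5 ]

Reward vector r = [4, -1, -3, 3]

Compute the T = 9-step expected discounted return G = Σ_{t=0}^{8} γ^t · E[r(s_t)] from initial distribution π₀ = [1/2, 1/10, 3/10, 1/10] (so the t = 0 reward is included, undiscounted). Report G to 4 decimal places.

t=0: π = [0.5000, 0.1000, 0.3000, 0.1000], E[r] = 1.3000, γ^t·E[r] = 1.300000, running G = 1.300000
t=1: π = [0.3100, 0.2800, 0.1900, 0.2200], E[r] = 1.0500, γ^t·E[r] = 0.945000, running G = 2.245000
t=2: π = [0.2690, 0.2710, 0.1720, 0.2880], E[r] = 1.1530, γ^t·E[r] = 0.933930, running G = 3.178930
t=3: π = [0.2613, 0.2637, 0.1729, 0.3021], E[r] = 1.1691, γ^t·E[r] = 0.852274, running G = 4.031204
t=4: π = [0.2607, 0.2613, 0.1736, 0.3043], E[r] = 1.1736, γ^t·E[r] = 0.769979, running G = 4.801183
t=5: π = [0.2608, 0.2609, 0.1739, 0.3044], E[r] = 1.1739, γ^t·E[r] = 0.693205, running G = 5.494388
t=6: π = [0.2609, 0.2609, 0.1739, 0.3044], E[r] = 1.1739, γ^t·E[r] = 0.623882, running G = 6.118270
t=7: π = [0.2609, 0.2609, 0.1739, 0.3044], E[r] = 1.1739, γ^t·E[r] = 0.561483, running G = 6.679753
t=8: π = [0.2609, 0.2609, 0.1739, 0.3043], E[r] = 1.1739, γ^t·E[r] = 0.505332, running G = 7.185085

G = 7.1851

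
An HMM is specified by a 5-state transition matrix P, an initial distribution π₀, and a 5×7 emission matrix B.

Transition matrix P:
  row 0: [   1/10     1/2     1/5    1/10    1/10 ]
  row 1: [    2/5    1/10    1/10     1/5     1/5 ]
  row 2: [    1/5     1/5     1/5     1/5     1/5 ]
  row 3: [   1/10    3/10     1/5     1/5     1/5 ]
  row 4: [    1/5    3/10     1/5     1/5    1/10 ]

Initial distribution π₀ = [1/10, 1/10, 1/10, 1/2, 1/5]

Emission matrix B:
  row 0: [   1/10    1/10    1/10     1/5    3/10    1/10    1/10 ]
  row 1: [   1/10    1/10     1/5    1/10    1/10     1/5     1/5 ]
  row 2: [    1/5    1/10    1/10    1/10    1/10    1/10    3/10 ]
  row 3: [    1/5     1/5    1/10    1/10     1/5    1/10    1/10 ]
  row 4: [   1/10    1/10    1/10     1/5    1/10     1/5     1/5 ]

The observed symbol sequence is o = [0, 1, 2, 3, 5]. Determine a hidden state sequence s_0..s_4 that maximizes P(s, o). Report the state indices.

t=0: δ = [1.000e-02, 1.000e-02, 2.000e-02, 1.000e-01, 2.000e-02]  (obs o_0=0)
t=1: δ = [1.000e-03, 3.000e-03, 2.000e-03, 4.000e-03, 2.000e-03]  ψ = [3, 3, 3, 3, 3]  (obs o_1=1)
t=2: δ = [1.200e-04, 2.400e-04, 8.000e-05, 8.000e-05, 8.000e-05]  ψ = [1, 3, 3, 3, 3]  (obs o_2=2)
t=3: δ = [1.920e-05, 6.000e-06, 2.400e-06, 4.800e-06, 9.600e-06]  ψ = [1, 0, 0, 1, 1]  (obs o_3=3)
t=4: δ = [2.400e-07, 1.920e-06, 3.840e-07, 1.920e-07, 3.840e-07]  ψ = [1, 0, 0, 0, 0]  (obs o_4=5)
backtrack: best end state = 1; path = [3, 3, 1, 0, 1]

path = [3, 3, 1, 0, 1]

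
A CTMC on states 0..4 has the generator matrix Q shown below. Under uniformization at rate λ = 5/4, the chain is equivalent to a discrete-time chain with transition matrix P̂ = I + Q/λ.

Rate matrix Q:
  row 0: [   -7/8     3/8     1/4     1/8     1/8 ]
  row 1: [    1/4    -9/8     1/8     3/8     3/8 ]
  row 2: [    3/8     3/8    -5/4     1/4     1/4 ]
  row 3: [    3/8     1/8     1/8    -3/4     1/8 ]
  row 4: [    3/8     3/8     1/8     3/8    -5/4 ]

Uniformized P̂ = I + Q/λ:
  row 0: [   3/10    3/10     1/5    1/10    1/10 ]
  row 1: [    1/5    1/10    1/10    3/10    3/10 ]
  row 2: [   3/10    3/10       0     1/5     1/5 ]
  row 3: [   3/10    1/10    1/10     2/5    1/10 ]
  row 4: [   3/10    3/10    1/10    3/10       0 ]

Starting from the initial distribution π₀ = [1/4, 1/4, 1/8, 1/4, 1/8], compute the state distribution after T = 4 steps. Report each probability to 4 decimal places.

t=0: π = [0.2500, 0.2500, 0.1250, 0.2500, 0.1250]
t=1: π = [0.2750, 0.2000, 0.1125, 0.2625, 0.1500]
t=2: π = [0.2800, 0.2075, 0.1163, 0.2600, 0.1363]
t=3: π = [0.2793, 0.2065, 0.1164, 0.2584, 0.1395]
t=4: π = [0.2794, 0.2070, 0.1163, 0.2584, 0.1390]

π = [0.2794, 0.2070, 0.1163, 0.2584, 0.1390]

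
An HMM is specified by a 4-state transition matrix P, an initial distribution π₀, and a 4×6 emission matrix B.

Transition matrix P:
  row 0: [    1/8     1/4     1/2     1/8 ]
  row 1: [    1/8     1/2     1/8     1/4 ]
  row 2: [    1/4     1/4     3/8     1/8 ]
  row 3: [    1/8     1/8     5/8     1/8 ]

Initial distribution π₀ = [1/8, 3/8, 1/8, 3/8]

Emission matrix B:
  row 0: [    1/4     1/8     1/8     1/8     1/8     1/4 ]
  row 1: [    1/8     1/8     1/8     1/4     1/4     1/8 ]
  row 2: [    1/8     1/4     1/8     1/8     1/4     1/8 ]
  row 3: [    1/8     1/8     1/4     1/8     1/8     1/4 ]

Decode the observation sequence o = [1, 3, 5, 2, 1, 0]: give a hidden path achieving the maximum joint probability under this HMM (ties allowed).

t=0: δ = [1.562e-02, 4.688e-02, 3.125e-02, 4.688e-02]  (obs o_0=1)
t=1: δ = [9.766e-04, 5.859e-03, 3.662e-03, 1.465e-03]  ψ = [2, 1, 3, 1]  (obs o_1=3)
t=2: δ = [2.289e-04, 3.662e-04, 1.717e-04, 3.662e-04]  ψ = [2, 1, 2, 1]  (obs o_2=5)
t=3: δ = [5.722e-06, 2.289e-05, 2.861e-05, 2.289e-05]  ψ = [1, 1, 3, 1]  (obs o_3=2)
t=4: δ = [8.941e-07, 1.431e-06, 3.576e-06, 7.153e-07]  ψ = [2, 1, 3, 1]  (obs o_4=1)
t=5: δ = [2.235e-07, 1.118e-07, 1.676e-07, 5.588e-08]  ψ = [2, 2, 2, 2]  (obs o_5=0)
backtrack: best end state = 0; path = [1, 1, 1, 3, 2, 0]

path = [1, 1, 1, 3, 2, 0]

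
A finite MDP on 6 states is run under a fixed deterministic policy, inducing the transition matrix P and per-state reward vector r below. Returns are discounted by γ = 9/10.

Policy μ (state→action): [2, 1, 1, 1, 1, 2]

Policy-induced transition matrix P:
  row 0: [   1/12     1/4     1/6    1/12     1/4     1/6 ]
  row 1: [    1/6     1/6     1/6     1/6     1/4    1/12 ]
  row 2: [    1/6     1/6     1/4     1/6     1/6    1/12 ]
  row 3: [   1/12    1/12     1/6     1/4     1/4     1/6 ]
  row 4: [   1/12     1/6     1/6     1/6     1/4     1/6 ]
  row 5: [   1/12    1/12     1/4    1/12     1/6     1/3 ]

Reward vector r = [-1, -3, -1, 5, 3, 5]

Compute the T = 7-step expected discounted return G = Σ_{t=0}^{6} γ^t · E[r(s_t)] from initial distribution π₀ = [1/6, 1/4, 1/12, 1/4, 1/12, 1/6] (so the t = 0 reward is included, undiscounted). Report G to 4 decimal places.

G = 7.7882

t=0: π = [0.1667, 0.2500, 0.0833, 0.2500, 0.0833, 0.1667], E[r] = 1.3333, γ^t·E[r] = 1.333333, running G = 1.333333
t=1: π = [0.1111, 0.1458, 0.1875, 0.1597, 0.2292, 0.1667], E[r] = 1.5833, γ^t·E[r] = 1.425000, running G = 2.758333
t=2: π = [0.1111, 0.1487, 0.1962, 0.1568, 0.2205, 0.1667], E[r] = 1.5255, γ^t·E[r] = 1.235625, running G = 3.993958
t=3: π = [0.1121, 0.1490, 0.1969, 0.1566, 0.2198, 0.1657], E[r] = 1.5149, γ^t·E[r] = 1.104328, running G = 5.098286
t=4: π = [0.1122, 0.1491, 0.1969, 0.1566, 0.2198, 0.1655], E[r] = 1.5130, γ^t·E[r] = 0.992682, running G = 6.090969
t=5: π = [0.1122, 0.1492, 0.1969, 0.1566, 0.2198, 0.1654], E[r] = 1.5128, γ^t·E[r] = 0.893284, running G = 6.984253
t=6: π = [0.1122, 0.1492, 0.1969, 0.1566, 0.2198, 0.1654], E[r] = 1.5128, γ^t·E[r] = 0.803947, running G = 7.788200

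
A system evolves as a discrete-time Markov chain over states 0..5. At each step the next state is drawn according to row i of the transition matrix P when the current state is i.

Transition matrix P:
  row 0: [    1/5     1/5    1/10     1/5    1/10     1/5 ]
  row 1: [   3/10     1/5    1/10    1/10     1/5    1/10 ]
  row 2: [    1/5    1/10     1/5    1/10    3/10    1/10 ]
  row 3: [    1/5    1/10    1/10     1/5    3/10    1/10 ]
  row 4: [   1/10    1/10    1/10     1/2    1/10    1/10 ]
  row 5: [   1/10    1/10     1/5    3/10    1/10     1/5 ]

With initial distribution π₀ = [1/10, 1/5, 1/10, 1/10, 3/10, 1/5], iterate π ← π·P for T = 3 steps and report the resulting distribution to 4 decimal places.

π = [0.1805, 0.1314, 0.1256, 0.2459, 0.1852, 0.1314]

t=0: π = [0.1000, 0.2000, 0.1000, 0.1000, 0.3000, 0.2000]
t=1: π = [0.1700, 0.1300, 0.1300, 0.2800, 0.1600, 0.1300]
t=2: π = [0.1840, 0.1300, 0.1260, 0.2350, 0.1950, 0.1300]
t=3: π = [0.1805, 0.1314, 0.1256, 0.2459, 0.1852, 0.1314]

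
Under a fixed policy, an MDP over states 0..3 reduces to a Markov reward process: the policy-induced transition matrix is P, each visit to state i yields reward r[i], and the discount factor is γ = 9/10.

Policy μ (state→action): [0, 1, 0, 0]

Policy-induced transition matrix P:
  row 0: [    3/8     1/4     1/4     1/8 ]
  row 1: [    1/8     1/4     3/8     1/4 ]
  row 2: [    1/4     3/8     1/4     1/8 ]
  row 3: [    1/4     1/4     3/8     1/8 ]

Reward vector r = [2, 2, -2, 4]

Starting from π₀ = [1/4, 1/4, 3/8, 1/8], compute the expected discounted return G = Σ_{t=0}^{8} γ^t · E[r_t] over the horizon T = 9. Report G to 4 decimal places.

G = 6.4000

t=0: π = [0.2500, 0.2500, 0.3750, 0.1250], E[r] = 0.7500, γ^t·E[r] = 0.750000, running G = 0.750000
t=1: π = [0.2500, 0.2969, 0.2969, 0.1563], E[r] = 1.1250, γ^t·E[r] = 1.012500, running G = 1.762500
t=2: π = [0.2441, 0.2871, 0.3066, 0.1621], E[r] = 1.0977, γ^t·E[r] = 0.889102, running G = 2.651602
t=3: π = [0.2446, 0.2883, 0.3062, 0.1609], E[r] = 1.0972, γ^t·E[r] = 0.799835, running G = 3.451437
t=4: π = [0.2445, 0.2883, 0.3062, 0.1610], E[r] = 1.0975, γ^t·E[r] = 0.720052, running G = 4.171489
t=5: π = [0.2445, 0.2883, 0.3062, 0.1610], E[r] = 1.0974, γ^t·E[r] = 0.648011, running G = 4.819500
t=6: π = [0.2445, 0.2883, 0.3062, 0.1610], E[r] = 1.0974, γ^t·E[r] = 0.583212, running G = 5.402712
t=7: π = [0.2445, 0.2883, 0.3062, 0.1610], E[r] = 1.0974, γ^t·E[r] = 0.524890, running G = 5.927602
t=8: π = [0.2445, 0.2883, 0.3062, 0.1610], E[r] = 1.0974, γ^t·E[r] = 0.472401, running G = 6.400004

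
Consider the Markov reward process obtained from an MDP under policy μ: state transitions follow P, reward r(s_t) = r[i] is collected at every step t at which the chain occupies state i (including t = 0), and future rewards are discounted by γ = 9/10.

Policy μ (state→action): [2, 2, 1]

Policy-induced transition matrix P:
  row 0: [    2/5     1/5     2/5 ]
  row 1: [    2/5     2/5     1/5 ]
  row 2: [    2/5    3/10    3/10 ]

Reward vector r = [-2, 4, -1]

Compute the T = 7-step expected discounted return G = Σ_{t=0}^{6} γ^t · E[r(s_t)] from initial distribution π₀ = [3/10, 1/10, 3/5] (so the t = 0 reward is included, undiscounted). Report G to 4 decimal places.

t=0: π = [0.3000, 0.1000, 0.6000], E[r] = -0.8000, γ^t·E[r] = -0.800000, running G = -0.800000
t=1: π = [0.4000, 0.2800, 0.3200], E[r] = 0.0000, γ^t·E[r] = 0.000000, running G = -0.800000
t=2: π = [0.4000, 0.2880, 0.3120], E[r] = 0.0400, γ^t·E[r] = 0.032400, running G = -0.767600
t=3: π = [0.4000, 0.2888, 0.3112], E[r] = 0.0440, γ^t·E[r] = 0.032076, running G = -0.735524
t=4: π = [0.4000, 0.2889, 0.3111], E[r] = 0.0444, γ^t·E[r] = 0.029131, running G = -0.706393
t=5: π = [0.4000, 0.2889, 0.3111], E[r] = 0.0444, γ^t·E[r] = 0.026241, running G = -0.680152
t=6: π = [0.4000, 0.2889, 0.3111], E[r] = 0.0444, γ^t·E[r] = 0.023619, running G = -0.656532

G = -0.6565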